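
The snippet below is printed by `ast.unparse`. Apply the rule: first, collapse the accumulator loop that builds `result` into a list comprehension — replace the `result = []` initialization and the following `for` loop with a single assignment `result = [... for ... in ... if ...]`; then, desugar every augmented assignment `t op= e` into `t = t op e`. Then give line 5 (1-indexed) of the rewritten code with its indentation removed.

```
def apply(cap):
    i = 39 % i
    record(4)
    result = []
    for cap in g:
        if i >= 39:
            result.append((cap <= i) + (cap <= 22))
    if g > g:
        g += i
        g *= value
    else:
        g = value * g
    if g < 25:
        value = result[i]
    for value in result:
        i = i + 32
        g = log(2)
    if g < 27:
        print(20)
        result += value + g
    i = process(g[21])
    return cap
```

Transformed code:
def apply(cap):
    i = 39 % i
    record(4)
    result = [(cap <= i) + (cap <= 22) for cap in g if i >= 39]
    if g > g:
        g = g + i
        g = g * value
    else:
        g = value * g
    if g < 25:
        value = result[i]
    for value in result:
        i = i + 32
        g = log(2)
    if g < 27:
        print(20)
        result = result + (value + g)
    i = process(g[21])
    return cap

if g > g:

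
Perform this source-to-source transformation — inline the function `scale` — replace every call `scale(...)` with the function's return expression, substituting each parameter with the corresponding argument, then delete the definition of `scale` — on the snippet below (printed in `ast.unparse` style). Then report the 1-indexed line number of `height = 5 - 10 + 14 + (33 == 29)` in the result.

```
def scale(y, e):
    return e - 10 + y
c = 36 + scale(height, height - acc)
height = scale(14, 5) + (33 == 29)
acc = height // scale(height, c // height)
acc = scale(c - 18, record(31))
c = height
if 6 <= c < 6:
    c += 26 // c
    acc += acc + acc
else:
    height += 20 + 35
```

Transformed code:
c = 36 + (height - acc - 10 + height)
height = 5 - 10 + 14 + (33 == 29)
acc = height // (c // height - 10 + height)
acc = record(31) - 10 + (c - 18)
c = height
if 6 <= c < 6:
    c += 26 // c
    acc += acc + acc
else:
    height += 20 + 35

2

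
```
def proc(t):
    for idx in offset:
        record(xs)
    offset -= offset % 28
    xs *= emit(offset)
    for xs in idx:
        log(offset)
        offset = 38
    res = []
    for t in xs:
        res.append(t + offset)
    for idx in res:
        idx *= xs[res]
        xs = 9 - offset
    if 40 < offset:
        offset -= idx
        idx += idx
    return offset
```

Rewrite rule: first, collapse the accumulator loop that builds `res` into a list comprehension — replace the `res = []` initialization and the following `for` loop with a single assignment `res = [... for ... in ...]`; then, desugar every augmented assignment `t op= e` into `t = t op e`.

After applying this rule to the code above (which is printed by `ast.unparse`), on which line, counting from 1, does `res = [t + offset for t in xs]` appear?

Transformed code:
def proc(t):
    for idx in offset:
        record(xs)
    offset = offset - offset % 28
    xs = xs * emit(offset)
    for xs in idx:
        log(offset)
        offset = 38
    res = [t + offset for t in xs]
    for idx in res:
        idx = idx * xs[res]
        xs = 9 - offset
    if 40 < offset:
        offset = offset - idx
        idx = idx + idx
    return offset

9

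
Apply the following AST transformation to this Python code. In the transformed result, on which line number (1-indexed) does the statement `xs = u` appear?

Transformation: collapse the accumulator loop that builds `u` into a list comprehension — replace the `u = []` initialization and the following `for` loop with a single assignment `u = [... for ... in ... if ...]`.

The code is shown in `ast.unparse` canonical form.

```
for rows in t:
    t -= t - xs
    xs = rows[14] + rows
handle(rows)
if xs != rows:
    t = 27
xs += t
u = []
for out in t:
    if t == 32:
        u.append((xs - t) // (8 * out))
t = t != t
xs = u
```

Transformed code:
for rows in t:
    t -= t - xs
    xs = rows[14] + rows
handle(rows)
if xs != rows:
    t = 27
xs += t
u = [(xs - t) // (8 * out) for out in t if t == 32]
t = t != t
xs = u

10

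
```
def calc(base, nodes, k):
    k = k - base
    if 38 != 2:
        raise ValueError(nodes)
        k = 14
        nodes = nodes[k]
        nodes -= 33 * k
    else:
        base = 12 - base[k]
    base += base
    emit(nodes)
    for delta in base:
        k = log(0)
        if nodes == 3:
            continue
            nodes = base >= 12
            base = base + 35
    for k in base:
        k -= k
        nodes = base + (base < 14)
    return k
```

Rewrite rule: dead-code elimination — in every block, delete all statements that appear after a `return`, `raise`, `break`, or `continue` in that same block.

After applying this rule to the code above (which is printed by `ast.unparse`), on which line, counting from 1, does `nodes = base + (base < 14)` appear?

Transformed code:
def calc(base, nodes, k):
    k = k - base
    if 38 != 2:
        raise ValueError(nodes)
    else:
        base = 12 - base[k]
    base += base
    emit(nodes)
    for delta in base:
        k = log(0)
        if nodes == 3:
            continue
    for k in base:
        k -= k
        nodes = base + (base < 14)
    return k

15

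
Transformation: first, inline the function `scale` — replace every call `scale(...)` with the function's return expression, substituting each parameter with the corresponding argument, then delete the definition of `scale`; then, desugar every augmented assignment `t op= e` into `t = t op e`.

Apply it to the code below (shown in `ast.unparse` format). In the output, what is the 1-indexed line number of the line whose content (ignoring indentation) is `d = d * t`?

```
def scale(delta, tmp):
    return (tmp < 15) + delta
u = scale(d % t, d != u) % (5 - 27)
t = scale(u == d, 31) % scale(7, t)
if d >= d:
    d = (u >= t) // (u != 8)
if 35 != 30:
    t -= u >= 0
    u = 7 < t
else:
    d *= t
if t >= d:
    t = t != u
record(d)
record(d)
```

Transformed code:
u = (((d != u) < 15) + d % t) % (5 - 27)
t = ((31 < 15) + (u == d)) % ((t < 15) + 7)
if d >= d:
    d = (u >= t) // (u != 8)
if 35 != 30:
    t = t - (u >= 0)
    u = 7 < t
else:
    d = d * t
if t >= d:
    t = t != u
record(d)
record(d)

9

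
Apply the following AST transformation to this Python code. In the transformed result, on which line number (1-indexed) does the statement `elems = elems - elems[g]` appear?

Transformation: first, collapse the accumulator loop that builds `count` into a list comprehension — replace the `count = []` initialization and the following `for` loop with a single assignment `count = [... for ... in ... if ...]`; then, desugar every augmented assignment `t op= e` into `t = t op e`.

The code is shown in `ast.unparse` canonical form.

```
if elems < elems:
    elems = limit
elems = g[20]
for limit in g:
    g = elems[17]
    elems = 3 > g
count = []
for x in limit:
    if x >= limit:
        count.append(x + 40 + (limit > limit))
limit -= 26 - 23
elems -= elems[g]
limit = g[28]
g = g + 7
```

9

Transformed code:
if elems < elems:
    elems = limit
elems = g[20]
for limit in g:
    g = elems[17]
    elems = 3 > g
count = [x + 40 + (limit > limit) for x in limit if x >= limit]
limit = limit - (26 - 23)
elems = elems - elems[g]
limit = g[28]
g = g + 7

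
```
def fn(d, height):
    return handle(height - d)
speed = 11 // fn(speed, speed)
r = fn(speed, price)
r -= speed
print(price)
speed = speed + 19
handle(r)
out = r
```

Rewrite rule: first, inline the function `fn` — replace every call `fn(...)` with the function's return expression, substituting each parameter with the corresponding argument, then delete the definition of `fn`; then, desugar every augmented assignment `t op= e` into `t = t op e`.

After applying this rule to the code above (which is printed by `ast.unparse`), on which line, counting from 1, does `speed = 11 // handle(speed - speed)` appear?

1

Transformed code:
speed = 11 // handle(speed - speed)
r = handle(price - speed)
r = r - speed
print(price)
speed = speed + 19
handle(r)
out = r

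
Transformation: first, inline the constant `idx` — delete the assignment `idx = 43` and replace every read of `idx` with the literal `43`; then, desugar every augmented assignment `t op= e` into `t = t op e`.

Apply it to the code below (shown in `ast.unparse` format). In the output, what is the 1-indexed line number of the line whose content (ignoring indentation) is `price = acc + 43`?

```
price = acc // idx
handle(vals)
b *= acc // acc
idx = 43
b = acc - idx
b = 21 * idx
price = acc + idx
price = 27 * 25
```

Transformed code:
price = acc // 43
handle(vals)
b = b * (acc // acc)
b = acc - 43
b = 21 * 43
price = acc + 43
price = 27 * 25

6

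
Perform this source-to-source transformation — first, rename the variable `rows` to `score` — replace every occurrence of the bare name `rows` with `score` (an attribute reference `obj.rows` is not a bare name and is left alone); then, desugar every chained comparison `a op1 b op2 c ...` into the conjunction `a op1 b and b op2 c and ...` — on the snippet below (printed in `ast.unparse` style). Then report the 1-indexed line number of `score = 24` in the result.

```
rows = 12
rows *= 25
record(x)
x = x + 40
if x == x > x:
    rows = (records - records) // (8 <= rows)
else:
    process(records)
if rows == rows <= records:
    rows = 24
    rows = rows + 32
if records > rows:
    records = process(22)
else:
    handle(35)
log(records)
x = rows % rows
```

10

Transformed code:
score = 12
score *= 25
record(x)
x = x + 40
if x == x and x > x:
    score = (records - records) // (8 <= score)
else:
    process(records)
if score == score and score <= records:
    score = 24
    score = score + 32
if records > score:
    records = process(22)
else:
    handle(35)
log(records)
x = score % score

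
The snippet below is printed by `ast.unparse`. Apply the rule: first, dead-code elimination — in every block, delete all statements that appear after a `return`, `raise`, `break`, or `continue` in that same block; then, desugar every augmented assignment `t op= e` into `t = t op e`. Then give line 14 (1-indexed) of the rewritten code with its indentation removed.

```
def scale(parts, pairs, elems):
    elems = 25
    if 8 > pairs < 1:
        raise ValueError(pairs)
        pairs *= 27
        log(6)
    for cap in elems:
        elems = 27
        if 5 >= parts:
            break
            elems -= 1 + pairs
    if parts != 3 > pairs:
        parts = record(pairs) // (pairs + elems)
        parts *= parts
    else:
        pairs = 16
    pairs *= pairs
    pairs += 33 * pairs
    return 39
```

Transformed code:
def scale(parts, pairs, elems):
    elems = 25
    if 8 > pairs < 1:
        raise ValueError(pairs)
    for cap in elems:
        elems = 27
        if 5 >= parts:
            break
    if parts != 3 > pairs:
        parts = record(pairs) // (pairs + elems)
        parts = parts * parts
    else:
        pairs = 16
    pairs = pairs * pairs
    pairs = pairs + 33 * pairs
    return 39

pairs = pairs * pairs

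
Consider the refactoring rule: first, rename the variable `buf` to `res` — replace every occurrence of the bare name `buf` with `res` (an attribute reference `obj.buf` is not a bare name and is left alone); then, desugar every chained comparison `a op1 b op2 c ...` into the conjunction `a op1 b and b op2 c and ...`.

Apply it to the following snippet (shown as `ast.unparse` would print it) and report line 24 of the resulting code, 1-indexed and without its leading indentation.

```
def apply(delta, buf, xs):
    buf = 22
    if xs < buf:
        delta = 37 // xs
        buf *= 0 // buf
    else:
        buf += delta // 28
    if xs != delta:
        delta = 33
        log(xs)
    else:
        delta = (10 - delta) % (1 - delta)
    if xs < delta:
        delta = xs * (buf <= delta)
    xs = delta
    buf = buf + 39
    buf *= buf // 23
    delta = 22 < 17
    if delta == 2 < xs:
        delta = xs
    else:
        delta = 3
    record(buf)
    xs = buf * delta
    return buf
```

xs = res * delta

Transformed code:
def apply(delta, res, xs):
    res = 22
    if xs < res:
        delta = 37 // xs
        res *= 0 // res
    else:
        res += delta // 28
    if xs != delta:
        delta = 33
        log(xs)
    else:
        delta = (10 - delta) % (1 - delta)
    if xs < delta:
        delta = xs * (res <= delta)
    xs = delta
    res = res + 39
    res *= res // 23
    delta = 22 < 17
    if delta == 2 and 2 < xs:
        delta = xs
    else:
        delta = 3
    record(res)
    xs = res * delta
    return res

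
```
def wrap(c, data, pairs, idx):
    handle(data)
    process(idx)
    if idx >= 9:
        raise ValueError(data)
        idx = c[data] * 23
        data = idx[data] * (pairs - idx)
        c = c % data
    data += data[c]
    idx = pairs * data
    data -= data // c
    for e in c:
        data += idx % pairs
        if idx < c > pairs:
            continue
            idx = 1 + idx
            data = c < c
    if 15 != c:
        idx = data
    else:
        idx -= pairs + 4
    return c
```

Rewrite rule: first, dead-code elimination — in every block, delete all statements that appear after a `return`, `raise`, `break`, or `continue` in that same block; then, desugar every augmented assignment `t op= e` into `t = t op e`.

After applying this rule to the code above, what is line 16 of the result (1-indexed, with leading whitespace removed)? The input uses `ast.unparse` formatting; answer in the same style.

idx = idx - (pairs + 4)

Transformed code:
def wrap(c, data, pairs, idx):
    handle(data)
    process(idx)
    if idx >= 9:
        raise ValueError(data)
    data = data + data[c]
    idx = pairs * data
    data = data - data // c
    for e in c:
        data = data + idx % pairs
        if idx < c > pairs:
            continue
    if 15 != c:
        idx = data
    else:
        idx = idx - (pairs + 4)
    return c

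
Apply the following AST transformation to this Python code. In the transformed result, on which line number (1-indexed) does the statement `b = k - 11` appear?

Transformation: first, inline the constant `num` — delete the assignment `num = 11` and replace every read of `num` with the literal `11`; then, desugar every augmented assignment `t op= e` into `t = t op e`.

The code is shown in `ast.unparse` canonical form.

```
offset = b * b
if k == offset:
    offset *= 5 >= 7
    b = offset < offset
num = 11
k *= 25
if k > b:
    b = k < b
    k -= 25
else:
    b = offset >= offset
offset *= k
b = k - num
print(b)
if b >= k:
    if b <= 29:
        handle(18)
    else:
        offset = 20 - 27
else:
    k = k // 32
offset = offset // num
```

12

Transformed code:
offset = b * b
if k == offset:
    offset = offset * (5 >= 7)
    b = offset < offset
k = k * 25
if k > b:
    b = k < b
    k = k - 25
else:
    b = offset >= offset
offset = offset * k
b = k - 11
print(b)
if b >= k:
    if b <= 29:
        handle(18)
    else:
        offset = 20 - 27
else:
    k = k // 32
offset = offset // 11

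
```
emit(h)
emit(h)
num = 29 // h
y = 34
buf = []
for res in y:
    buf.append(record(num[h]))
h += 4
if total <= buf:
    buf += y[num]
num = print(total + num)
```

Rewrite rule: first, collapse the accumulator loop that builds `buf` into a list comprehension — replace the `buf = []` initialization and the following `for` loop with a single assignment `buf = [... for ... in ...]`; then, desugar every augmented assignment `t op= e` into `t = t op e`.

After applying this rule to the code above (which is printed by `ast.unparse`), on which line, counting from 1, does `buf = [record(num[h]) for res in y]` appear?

Transformed code:
emit(h)
emit(h)
num = 29 // h
y = 34
buf = [record(num[h]) for res in y]
h = h + 4
if total <= buf:
    buf = buf + y[num]
num = print(total + num)

5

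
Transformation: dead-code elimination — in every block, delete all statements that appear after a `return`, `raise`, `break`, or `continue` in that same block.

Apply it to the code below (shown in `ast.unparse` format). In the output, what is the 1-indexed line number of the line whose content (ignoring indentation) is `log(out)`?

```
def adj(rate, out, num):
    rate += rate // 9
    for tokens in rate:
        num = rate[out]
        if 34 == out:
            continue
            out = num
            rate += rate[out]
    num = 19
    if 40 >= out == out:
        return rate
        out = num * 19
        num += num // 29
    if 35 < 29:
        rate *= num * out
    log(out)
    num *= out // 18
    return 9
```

12

Transformed code:
def adj(rate, out, num):
    rate += rate // 9
    for tokens in rate:
        num = rate[out]
        if 34 == out:
            continue
    num = 19
    if 40 >= out == out:
        return rate
    if 35 < 29:
        rate *= num * out
    log(out)
    num *= out // 18
    return 9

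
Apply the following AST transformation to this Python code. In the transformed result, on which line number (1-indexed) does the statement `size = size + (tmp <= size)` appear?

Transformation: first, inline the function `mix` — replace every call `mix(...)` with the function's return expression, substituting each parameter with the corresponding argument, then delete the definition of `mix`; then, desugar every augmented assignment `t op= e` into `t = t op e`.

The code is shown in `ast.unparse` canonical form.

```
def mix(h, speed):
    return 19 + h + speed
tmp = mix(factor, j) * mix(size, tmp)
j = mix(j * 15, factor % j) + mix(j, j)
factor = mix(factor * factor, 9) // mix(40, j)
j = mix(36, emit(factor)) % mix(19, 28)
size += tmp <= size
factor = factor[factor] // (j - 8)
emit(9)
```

Transformed code:
tmp = (19 + factor + j) * (19 + size + tmp)
j = 19 + j * 15 + factor % j + (19 + j + j)
factor = (19 + factor * factor + 9) // (19 + 40 + j)
j = (19 + 36 + emit(factor)) % (19 + 19 + 28)
size = size + (tmp <= size)
factor = factor[factor] // (j - 8)
emit(9)

5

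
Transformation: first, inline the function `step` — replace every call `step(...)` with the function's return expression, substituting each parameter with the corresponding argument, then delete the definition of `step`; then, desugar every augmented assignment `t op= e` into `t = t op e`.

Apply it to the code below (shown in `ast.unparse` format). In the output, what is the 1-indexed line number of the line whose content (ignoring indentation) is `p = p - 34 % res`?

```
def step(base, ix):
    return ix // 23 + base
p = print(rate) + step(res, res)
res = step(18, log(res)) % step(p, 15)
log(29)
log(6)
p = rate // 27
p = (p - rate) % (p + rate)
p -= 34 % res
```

Transformed code:
p = print(rate) + (res // 23 + res)
res = (log(res) // 23 + 18) % (15 // 23 + p)
log(29)
log(6)
p = rate // 27
p = (p - rate) % (p + rate)
p = p - 34 % res

7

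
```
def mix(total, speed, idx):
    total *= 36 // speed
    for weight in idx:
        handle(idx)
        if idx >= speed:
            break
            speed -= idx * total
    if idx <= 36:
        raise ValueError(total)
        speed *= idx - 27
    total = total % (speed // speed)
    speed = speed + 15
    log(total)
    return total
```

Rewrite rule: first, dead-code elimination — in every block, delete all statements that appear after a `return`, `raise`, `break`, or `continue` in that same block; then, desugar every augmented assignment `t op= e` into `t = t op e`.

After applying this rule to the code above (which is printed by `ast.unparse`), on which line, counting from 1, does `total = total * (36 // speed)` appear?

Transformed code:
def mix(total, speed, idx):
    total = total * (36 // speed)
    for weight in idx:
        handle(idx)
        if idx >= speed:
            break
    if idx <= 36:
        raise ValueError(total)
    total = total % (speed // speed)
    speed = speed + 15
    log(total)
    return total

2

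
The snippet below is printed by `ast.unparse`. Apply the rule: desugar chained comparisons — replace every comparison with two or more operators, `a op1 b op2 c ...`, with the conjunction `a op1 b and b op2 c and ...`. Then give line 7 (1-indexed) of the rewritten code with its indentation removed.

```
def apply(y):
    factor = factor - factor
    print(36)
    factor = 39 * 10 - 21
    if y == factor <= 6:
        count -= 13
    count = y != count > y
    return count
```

Transformed code:
def apply(y):
    factor = factor - factor
    print(36)
    factor = 39 * 10 - 21
    if y == factor and factor <= 6:
        count -= 13
    count = y != count and count > y
    return count

count = y != count and count > y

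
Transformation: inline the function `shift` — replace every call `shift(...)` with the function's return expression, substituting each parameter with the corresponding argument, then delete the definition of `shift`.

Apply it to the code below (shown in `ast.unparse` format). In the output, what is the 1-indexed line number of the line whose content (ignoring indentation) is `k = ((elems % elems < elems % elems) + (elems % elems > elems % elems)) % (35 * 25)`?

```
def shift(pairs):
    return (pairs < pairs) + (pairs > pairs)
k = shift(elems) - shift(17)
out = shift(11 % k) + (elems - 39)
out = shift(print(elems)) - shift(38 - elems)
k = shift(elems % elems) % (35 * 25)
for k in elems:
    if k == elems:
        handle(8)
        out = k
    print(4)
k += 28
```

Transformed code:
k = (elems < elems) + (elems > elems) - ((17 < 17) + (17 > 17))
out = (11 % k < 11 % k) + (11 % k > 11 % k) + (elems - 39)
out = (print(elems) < print(elems)) + (print(elems) > print(elems)) - ((38 - elems < 38 - elems) + (38 - elems > 38 - elems))
k = ((elems % elems < elems % elems) + (elems % elems > elems % elems)) % (35 * 25)
for k in elems:
    if k == elems:
        handle(8)
        out = k
    print(4)
k += 28

4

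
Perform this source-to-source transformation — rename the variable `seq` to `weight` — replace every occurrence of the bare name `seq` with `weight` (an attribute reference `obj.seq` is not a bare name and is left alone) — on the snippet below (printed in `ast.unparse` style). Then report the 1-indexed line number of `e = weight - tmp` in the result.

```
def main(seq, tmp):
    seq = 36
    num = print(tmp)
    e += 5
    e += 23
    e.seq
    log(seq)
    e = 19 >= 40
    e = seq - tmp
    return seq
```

Transformed code:
def main(weight, tmp):
    weight = 36
    num = print(tmp)
    e += 5
    e += 23
    e.seq
    log(weight)
    e = 19 >= 40
    e = weight - tmp
    return weight

9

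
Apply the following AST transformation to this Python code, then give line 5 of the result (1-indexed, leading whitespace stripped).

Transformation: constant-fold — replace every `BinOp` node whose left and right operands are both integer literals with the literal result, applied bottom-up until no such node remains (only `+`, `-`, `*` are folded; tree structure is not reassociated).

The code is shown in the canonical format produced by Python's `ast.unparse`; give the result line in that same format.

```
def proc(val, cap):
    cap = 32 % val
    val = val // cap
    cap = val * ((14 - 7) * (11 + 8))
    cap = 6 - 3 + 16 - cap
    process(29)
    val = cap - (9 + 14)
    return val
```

cap = 19 - cap

Transformed code:
def proc(val, cap):
    cap = 32 % val
    val = val // cap
    cap = val * 133
    cap = 19 - cap
    process(29)
    val = cap - 23
    return val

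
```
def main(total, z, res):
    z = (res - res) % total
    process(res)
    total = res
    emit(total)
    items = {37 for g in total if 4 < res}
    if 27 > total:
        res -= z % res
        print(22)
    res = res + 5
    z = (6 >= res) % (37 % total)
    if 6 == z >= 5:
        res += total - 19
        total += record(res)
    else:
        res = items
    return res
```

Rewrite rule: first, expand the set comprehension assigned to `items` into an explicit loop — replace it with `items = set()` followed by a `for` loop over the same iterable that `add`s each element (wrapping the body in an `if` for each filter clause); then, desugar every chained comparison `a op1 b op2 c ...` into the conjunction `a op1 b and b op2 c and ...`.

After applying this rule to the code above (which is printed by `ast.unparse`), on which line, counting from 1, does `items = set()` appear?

Transformed code:
def main(total, z, res):
    z = (res - res) % total
    process(res)
    total = res
    emit(total)
    items = set()
    for g in total:
        if 4 < res:
            items.add(37)
    if 27 > total:
        res -= z % res
        print(22)
    res = res + 5
    z = (6 >= res) % (37 % total)
    if 6 == z and z >= 5:
        res += total - 19
        total += record(res)
    else:
        res = items
    return res

6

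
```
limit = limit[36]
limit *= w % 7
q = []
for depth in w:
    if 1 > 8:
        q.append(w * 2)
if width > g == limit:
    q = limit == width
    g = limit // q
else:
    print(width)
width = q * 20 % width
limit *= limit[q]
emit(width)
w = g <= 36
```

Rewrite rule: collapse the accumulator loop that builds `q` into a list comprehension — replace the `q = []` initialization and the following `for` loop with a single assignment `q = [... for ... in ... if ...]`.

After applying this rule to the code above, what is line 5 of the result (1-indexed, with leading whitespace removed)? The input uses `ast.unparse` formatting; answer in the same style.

Transformed code:
limit = limit[36]
limit *= w % 7
q = [w * 2 for depth in w if 1 > 8]
if width > g == limit:
    q = limit == width
    g = limit // q
else:
    print(width)
width = q * 20 % width
limit *= limit[q]
emit(width)
w = g <= 36

q = limit == width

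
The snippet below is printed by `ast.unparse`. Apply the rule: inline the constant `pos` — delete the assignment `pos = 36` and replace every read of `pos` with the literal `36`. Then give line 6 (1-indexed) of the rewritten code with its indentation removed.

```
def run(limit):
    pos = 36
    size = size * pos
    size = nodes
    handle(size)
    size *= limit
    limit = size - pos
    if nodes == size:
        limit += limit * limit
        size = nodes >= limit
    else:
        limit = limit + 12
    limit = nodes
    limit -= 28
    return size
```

limit = size - 36

Transformed code:
def run(limit):
    size = size * 36
    size = nodes
    handle(size)
    size *= limit
    limit = size - 36
    if nodes == size:
        limit += limit * limit
        size = nodes >= limit
    else:
        limit = limit + 12
    limit = nodes
    limit -= 28
    return size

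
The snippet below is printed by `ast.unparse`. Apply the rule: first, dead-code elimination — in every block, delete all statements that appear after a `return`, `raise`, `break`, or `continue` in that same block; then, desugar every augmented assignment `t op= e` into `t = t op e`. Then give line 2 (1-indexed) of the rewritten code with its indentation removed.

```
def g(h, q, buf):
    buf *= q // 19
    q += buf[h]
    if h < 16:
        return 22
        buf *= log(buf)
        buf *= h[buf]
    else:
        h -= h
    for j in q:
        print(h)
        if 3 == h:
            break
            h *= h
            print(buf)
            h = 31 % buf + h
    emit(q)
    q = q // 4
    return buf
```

buf = buf * (q // 19)

Transformed code:
def g(h, q, buf):
    buf = buf * (q // 19)
    q = q + buf[h]
    if h < 16:
        return 22
    else:
        h = h - h
    for j in q:
        print(h)
        if 3 == h:
            break
    emit(q)
    q = q // 4
    return buf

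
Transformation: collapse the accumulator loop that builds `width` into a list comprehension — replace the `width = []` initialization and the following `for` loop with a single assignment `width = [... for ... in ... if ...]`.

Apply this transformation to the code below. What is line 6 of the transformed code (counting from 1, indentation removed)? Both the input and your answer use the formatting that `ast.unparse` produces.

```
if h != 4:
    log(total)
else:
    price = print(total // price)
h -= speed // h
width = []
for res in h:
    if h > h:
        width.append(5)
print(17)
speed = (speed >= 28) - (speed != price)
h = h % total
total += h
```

width = [5 for res in h if h > h]

Transformed code:
if h != 4:
    log(total)
else:
    price = print(total // price)
h -= speed // h
width = [5 for res in h if h > h]
print(17)
speed = (speed >= 28) - (speed != price)
h = h % total
total += h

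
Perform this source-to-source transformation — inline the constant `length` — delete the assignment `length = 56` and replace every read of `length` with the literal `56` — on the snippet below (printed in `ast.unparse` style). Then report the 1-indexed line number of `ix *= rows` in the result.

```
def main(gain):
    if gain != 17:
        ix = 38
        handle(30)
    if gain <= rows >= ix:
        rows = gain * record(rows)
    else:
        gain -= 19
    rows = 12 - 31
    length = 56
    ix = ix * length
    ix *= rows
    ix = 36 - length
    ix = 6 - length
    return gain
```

11

Transformed code:
def main(gain):
    if gain != 17:
        ix = 38
        handle(30)
    if gain <= rows >= ix:
        rows = gain * record(rows)
    else:
        gain -= 19
    rows = 12 - 31
    ix = ix * 56
    ix *= rows
    ix = 36 - 56
    ix = 6 - 56
    return gain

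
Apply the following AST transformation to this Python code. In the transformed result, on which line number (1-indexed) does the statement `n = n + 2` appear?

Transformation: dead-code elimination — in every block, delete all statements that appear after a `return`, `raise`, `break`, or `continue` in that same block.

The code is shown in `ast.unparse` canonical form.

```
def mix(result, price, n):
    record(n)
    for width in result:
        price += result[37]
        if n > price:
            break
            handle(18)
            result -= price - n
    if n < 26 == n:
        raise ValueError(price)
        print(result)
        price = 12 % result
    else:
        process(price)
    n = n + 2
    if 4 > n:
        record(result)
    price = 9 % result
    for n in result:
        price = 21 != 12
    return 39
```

Transformed code:
def mix(result, price, n):
    record(n)
    for width in result:
        price += result[37]
        if n > price:
            break
    if n < 26 == n:
        raise ValueError(price)
    else:
        process(price)
    n = n + 2
    if 4 > n:
        record(result)
    price = 9 % result
    for n in result:
        price = 21 != 12
    return 39

11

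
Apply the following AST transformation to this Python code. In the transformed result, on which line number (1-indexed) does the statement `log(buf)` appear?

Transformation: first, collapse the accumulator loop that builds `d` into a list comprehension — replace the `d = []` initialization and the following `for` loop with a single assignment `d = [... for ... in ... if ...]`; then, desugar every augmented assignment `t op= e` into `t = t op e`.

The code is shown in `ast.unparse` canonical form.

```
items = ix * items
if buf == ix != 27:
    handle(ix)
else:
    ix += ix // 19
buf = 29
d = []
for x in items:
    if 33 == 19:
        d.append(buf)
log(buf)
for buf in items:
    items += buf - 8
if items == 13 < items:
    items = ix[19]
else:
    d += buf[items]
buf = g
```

Transformed code:
items = ix * items
if buf == ix != 27:
    handle(ix)
else:
    ix = ix + ix // 19
buf = 29
d = [buf for x in items if 33 == 19]
log(buf)
for buf in items:
    items = items + (buf - 8)
if items == 13 < items:
    items = ix[19]
else:
    d = d + buf[items]
buf = g

8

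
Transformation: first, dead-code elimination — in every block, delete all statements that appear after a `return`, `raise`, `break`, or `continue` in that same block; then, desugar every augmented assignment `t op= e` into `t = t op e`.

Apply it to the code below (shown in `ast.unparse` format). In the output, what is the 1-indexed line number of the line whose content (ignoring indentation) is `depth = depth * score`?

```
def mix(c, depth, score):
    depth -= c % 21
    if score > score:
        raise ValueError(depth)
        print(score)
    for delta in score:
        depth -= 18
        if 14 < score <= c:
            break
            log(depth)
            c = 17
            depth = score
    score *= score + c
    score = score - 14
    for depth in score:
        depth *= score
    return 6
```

Transformed code:
def mix(c, depth, score):
    depth = depth - c % 21
    if score > score:
        raise ValueError(depth)
    for delta in score:
        depth = depth - 18
        if 14 < score <= c:
            break
    score = score * (score + c)
    score = score - 14
    for depth in score:
        depth = depth * score
    return 6

12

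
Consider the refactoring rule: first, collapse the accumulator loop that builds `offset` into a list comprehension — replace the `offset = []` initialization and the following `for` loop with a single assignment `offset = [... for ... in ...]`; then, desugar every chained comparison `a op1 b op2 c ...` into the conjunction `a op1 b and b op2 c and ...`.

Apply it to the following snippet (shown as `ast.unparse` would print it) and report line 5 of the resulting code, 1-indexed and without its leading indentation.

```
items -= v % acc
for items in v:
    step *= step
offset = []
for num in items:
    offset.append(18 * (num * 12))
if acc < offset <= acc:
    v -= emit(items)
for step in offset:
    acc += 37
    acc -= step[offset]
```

Transformed code:
items -= v % acc
for items in v:
    step *= step
offset = [18 * (num * 12) for num in items]
if acc < offset and offset <= acc:
    v -= emit(items)
for step in offset:
    acc += 37
    acc -= step[offset]

if acc < offset and offset <= acc:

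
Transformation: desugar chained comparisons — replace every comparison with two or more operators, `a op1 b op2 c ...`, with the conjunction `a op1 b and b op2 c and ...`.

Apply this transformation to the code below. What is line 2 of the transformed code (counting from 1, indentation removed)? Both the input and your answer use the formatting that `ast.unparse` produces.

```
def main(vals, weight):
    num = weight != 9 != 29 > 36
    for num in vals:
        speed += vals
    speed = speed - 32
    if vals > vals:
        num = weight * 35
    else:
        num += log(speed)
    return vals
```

num = weight != 9 and 9 != 29 and (29 > 36)

Transformed code:
def main(vals, weight):
    num = weight != 9 and 9 != 29 and (29 > 36)
    for num in vals:
        speed += vals
    speed = speed - 32
    if vals > vals:
        num = weight * 35
    else:
        num += log(speed)
    return vals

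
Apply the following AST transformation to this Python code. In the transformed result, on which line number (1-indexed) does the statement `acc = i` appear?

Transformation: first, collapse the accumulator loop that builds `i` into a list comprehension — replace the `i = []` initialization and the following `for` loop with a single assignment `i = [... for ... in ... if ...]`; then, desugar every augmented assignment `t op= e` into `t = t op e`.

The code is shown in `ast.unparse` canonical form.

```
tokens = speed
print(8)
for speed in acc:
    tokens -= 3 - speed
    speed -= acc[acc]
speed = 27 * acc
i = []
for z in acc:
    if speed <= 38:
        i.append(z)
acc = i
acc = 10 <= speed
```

8

Transformed code:
tokens = speed
print(8)
for speed in acc:
    tokens = tokens - (3 - speed)
    speed = speed - acc[acc]
speed = 27 * acc
i = [z for z in acc if speed <= 38]
acc = i
acc = 10 <= speed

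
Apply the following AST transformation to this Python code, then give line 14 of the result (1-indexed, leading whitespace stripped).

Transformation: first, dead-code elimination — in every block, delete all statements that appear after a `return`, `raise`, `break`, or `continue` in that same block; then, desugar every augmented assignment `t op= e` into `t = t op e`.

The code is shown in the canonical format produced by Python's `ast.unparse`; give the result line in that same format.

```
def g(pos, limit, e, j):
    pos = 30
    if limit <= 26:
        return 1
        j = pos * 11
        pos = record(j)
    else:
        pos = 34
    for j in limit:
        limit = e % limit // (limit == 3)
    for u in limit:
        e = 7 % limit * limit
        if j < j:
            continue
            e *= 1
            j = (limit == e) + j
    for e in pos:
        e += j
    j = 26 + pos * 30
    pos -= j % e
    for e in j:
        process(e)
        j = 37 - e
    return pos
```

Transformed code:
def g(pos, limit, e, j):
    pos = 30
    if limit <= 26:
        return 1
    else:
        pos = 34
    for j in limit:
        limit = e % limit // (limit == 3)
    for u in limit:
        e = 7 % limit * limit
        if j < j:
            continue
    for e in pos:
        e = e + j
    j = 26 + pos * 30
    pos = pos - j % e
    for e in j:
        process(e)
        j = 37 - e
    return pos

e = e + j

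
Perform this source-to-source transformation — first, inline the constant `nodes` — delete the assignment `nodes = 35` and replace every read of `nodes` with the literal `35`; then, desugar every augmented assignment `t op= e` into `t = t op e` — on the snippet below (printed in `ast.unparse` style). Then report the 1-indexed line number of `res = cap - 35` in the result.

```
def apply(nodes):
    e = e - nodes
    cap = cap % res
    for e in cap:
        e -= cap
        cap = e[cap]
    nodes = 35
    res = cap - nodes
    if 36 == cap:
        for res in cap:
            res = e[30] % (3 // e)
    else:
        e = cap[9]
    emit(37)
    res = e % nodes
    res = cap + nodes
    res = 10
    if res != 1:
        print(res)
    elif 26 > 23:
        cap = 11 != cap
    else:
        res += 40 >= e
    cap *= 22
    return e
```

Transformed code:
def apply(nodes):
    e = e - 35
    cap = cap % res
    for e in cap:
        e = e - cap
        cap = e[cap]
    res = cap - 35
    if 36 == cap:
        for res in cap:
            res = e[30] % (3 // e)
    else:
        e = cap[9]
    emit(37)
    res = e % 35
    res = cap + 35
    res = 10
    if res != 1:
        print(res)
    elif 26 > 23:
        cap = 11 != cap
    else:
        res = res + (40 >= e)
    cap = cap * 22
    return e

7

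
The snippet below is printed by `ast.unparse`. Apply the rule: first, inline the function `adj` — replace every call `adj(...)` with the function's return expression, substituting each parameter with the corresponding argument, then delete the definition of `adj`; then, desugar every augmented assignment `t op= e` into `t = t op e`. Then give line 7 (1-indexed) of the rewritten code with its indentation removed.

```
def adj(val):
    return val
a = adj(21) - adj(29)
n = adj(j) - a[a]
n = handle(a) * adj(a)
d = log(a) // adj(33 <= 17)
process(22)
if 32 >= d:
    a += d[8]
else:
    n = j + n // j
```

a = a + d[8]

Transformed code:
a = 21 - 29
n = j - a[a]
n = handle(a) * a
d = log(a) // (33 <= 17)
process(22)
if 32 >= d:
    a = a + d[8]
else:
    n = j + n // j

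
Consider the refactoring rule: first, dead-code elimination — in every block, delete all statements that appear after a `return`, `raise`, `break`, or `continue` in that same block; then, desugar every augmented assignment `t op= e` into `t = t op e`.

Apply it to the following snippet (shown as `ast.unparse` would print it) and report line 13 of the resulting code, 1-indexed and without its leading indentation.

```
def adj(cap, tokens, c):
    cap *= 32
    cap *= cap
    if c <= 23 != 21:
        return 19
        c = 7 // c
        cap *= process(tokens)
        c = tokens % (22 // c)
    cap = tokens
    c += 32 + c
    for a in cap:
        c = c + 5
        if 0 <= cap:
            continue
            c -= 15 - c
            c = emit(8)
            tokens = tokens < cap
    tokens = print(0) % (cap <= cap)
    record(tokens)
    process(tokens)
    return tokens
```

record(tokens)

Transformed code:
def adj(cap, tokens, c):
    cap = cap * 32
    cap = cap * cap
    if c <= 23 != 21:
        return 19
    cap = tokens
    c = c + (32 + c)
    for a in cap:
        c = c + 5
        if 0 <= cap:
            continue
    tokens = print(0) % (cap <= cap)
    record(tokens)
    process(tokens)
    return tokens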